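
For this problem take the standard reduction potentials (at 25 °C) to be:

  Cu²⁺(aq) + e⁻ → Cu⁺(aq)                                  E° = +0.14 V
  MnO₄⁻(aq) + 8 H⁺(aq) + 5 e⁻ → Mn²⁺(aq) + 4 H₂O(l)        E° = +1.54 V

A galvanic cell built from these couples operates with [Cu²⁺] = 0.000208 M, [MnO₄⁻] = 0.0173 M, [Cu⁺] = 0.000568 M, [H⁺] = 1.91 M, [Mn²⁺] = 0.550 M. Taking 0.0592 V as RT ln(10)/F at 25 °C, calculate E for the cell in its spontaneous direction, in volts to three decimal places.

+1.435 V

MnO₄⁻/Mn²⁺ is the cathode (higher E°), Cu²⁺/Cu⁺ the anode: E°cell = +1.54 − (+0.14) = +1.40 V, n = 5.
Overall: MnO₄⁻(aq) + 8 H⁺(aq) + 5 Cu⁺(aq) → Mn²⁺(aq) + 4 H₂O(l) + 5 Cu²⁺(aq)
Q = [Mn²⁺]·[Cu²⁺]^5 / ([MnO₄⁻]·[H⁺]^8·[Cu⁺]^5); log Q = -2.927.
E = E° − (0.0592/n) log Q = +1.40 − (0.0592/5)(-2.927) = +1.435 V.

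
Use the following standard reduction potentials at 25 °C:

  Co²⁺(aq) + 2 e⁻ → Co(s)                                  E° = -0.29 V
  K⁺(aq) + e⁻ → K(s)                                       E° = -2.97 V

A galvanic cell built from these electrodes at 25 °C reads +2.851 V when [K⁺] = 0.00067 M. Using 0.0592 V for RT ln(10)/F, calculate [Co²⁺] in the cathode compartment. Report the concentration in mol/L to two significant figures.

0.27 M

Co²⁺/Co is the cathode, K⁺/K the anode: E°cell = +2.68 V, n = 2.
Overall reaction: Co²⁺(aq) + 2 K(s) → Co(s) + 2 K⁺(aq); Q = [K⁺]^2/[Co²⁺]^1.
From E = E° − (0.0592/n) log Q: log Q = (E° − E)·n/0.0592 = (+2.68 − (+2.851))·2/0.0592 = -5.7770.
So 1·log[Co²⁺] = 2·log(0.00067) − log Q = -6.3479 − (-5.7770) = -0.5709; [Co²⁺] = 10^(-0.5709) ≈ 0.27 M.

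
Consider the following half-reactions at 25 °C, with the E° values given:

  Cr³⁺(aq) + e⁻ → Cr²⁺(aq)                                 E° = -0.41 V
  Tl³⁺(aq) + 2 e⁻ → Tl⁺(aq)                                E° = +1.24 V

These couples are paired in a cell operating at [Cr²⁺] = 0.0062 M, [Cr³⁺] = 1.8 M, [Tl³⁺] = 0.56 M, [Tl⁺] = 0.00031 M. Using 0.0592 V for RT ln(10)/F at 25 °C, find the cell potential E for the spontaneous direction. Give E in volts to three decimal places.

+1.601 V

Tl³⁺/Tl⁺ is the cathode (higher E°), Cr³⁺/Cr²⁺ the anode: E°cell = +1.24 − (-0.41) = +1.65 V, n = 2.
Overall: Tl³⁺(aq) + 2 Cr²⁺(aq) → Tl⁺(aq) + 2 Cr³⁺(aq)
Q = [Tl⁺]·[Cr³⁺]^2 / ([Tl³⁺]·[Cr²⁺]^2); log Q = 1.669.
E = E° − (0.0592/n) log Q = +1.65 − (0.0592/2)(1.669) = +1.601 V.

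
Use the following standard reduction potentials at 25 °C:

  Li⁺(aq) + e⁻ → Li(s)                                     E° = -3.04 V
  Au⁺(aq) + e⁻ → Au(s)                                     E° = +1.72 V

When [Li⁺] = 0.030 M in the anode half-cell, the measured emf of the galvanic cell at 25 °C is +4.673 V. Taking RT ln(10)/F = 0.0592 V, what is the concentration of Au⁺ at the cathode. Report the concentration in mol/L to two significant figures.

0.0010 M

Au⁺/Au is the cathode, Li⁺/Li the anode: E°cell = +4.76 V, n = 1.
Overall reaction: Au⁺(aq) + Li(s) → Au(s) + Li⁺(aq); Q = [Li⁺]^1/[Au⁺]^1.
From E = E° − (0.0592/n) log Q: log Q = (E° − E)·n/0.0592 = (+4.76 − (+4.673))·1/0.0592 = 1.4696.
So 1·log[Au⁺] = 1·log(0.03) − log Q = -1.5229 − (1.4696) = -2.9925; [Au⁺] = 10^(-2.9925) ≈ 0.0010 M.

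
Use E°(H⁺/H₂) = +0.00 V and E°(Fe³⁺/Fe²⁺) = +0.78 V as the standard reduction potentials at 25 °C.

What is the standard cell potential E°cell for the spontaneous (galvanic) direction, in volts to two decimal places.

The Fe³⁺/Fe²⁺ couple has the higher reduction potential, so it is the cathode; H⁺/H₂ is oxidised at the anode.
E°cell = E°(cathode) − E°(anode) = (+0.78) − (+0.00) = +0.78 V.

+0.78 V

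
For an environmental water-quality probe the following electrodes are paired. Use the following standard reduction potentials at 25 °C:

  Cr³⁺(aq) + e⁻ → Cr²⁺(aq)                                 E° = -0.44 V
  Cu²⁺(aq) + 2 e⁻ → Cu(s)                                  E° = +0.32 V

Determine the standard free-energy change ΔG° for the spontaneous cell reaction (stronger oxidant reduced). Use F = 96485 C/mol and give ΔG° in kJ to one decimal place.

Cu²⁺/Cu (E° = +0.32 V) is the cathode; Cr³⁺/Cr²⁺ (E° = -0.44 V) is the anode, so E°cell = +0.76 V.
Balancing electrons gives n = 2 (lcm of 2 and 1).
ΔG° = −nFE° = −(2)(96485)(+0.76) = -146,657 J = -146.7 kJ.

-146.7 kJ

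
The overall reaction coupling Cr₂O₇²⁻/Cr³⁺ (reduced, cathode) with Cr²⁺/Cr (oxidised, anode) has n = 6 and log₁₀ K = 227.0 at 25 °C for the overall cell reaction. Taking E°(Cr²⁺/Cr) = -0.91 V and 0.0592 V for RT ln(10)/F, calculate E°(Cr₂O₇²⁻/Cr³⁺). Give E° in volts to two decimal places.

E°cell = (0.0592/n)·log K = (0.0592/6)(227.0) = +2.240 V.
Since Cr₂O₇²⁻/Cr³⁺ is the cathode and Cr²⁺/Cr the anode, E°cell = E°(Cr₂O₇²⁻/Cr³⁺) − E°(Cr²⁺/Cr).
So E°(Cr₂O₇²⁻/Cr³⁺) = E°cell + E°(Cr²⁺/Cr) = +2.240 + (-0.91) = +1.33 V.

+1.33 V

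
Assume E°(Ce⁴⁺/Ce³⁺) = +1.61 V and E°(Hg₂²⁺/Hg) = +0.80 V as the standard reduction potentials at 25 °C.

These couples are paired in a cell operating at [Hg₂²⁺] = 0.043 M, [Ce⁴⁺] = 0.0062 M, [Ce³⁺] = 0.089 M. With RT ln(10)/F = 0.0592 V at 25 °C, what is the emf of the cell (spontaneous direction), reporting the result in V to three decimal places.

+0.782 V

Ce⁴⁺/Ce³⁺ is the cathode (higher E°), Hg₂²⁺/Hg the anode: E°cell = +1.61 − (+0.80) = +0.81 V, n = 2.
Overall: 2 Ce⁴⁺(aq) + 2 Hg(l) → 2 Ce³⁺(aq) + Hg₂²⁺(aq)
Q = [Ce³⁺]^2·[Hg₂²⁺] / ([Ce⁴⁺]^2); log Q = 0.947.
E = E° − (0.0592/n) log Q = +0.81 − (0.0592/2)(0.947) = +0.782 V.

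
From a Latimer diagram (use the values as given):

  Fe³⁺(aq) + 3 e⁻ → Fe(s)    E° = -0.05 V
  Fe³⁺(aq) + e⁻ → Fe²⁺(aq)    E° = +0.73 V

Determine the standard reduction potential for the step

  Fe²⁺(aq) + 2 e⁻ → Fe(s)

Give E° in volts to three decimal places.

Sequential free energies add, so n₃E°₃ = n₁E°₁ + n₂E°₂.
With n₃ = 3, and the known step contributing 1×(+0.73) V, the unknown satisfies 2·E° = 3×(-0.05) − 1×(+0.73) = -0.880.
E° = -0.880 / 2 = -0.440 V.

-0.440 V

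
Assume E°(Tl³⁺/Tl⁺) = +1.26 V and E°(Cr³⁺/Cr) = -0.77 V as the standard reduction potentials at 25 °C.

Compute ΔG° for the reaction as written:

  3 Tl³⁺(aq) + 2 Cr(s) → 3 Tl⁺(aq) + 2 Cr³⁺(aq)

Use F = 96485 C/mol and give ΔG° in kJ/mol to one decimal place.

-1175.2 kJ/mol

As written, Tl³⁺/Tl⁺ is reduced (cathode) and Cr³⁺/Cr is oxidised (anode), so E°cell = (+1.26) − (-0.77) = +2.03 V.
Balancing electrons gives n = 6.
ΔG° = −nFE° = −(6)(96485)(+2.03) = -1,175,187 J = -1175.2 kJ/mol.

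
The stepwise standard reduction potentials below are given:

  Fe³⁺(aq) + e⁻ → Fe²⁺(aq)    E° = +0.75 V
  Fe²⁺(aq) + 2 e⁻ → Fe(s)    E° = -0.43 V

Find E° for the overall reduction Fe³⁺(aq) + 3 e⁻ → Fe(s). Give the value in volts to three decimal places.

Standard free energies of sequential steps add: ΔG°₃ = ΔG°₁ + ΔG°₂, so n₃E°₃ = n₁E°₁ + n₂E°₂.
E°₃ = (1×+0.75 + 2×-0.43) / 3 = (-0.110) / 3 = -0.037 V.

-0.037 V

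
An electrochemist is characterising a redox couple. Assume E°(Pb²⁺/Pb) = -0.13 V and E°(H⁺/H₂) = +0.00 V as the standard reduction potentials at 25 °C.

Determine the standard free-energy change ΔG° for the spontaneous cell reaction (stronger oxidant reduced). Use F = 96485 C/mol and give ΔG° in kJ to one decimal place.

-25.1 kJ

H⁺/H₂ (E° = +0.00 V) is the cathode; Pb²⁺/Pb (E° = -0.13 V) is the anode, so E°cell = +0.13 V.
Balancing electrons gives n = 2 (lcm of 2 and 2).
ΔG° = −nFE° = −(2)(96485)(+0.13) = -25,086 J = -25.1 kJ.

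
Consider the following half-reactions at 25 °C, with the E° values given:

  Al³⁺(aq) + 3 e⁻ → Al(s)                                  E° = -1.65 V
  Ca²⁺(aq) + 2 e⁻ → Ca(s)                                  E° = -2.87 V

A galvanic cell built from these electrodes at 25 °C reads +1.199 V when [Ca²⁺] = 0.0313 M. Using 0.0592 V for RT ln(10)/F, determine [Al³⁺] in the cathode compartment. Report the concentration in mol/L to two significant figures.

0.00048 M

Al³⁺/Al is the cathode, Ca²⁺/Ca the anode: E°cell = +1.22 V, n = 6.
Overall reaction: 2 Al³⁺(aq) + 3 Ca(s) → 2 Al(s) + 3 Ca²⁺(aq); Q = [Ca²⁺]^3/[Al³⁺]^2.
From E = E° − (0.0592/n) log Q: log Q = (E° − E)·n/0.0592 = (+1.22 − (+1.199))·6/0.0592 = 2.1284.
So 2·log[Al³⁺] = 3·log(0.0313) − log Q = -4.5134 − (2.1284) = -6.6418; log[Al³⁺] = -6.6418 / 2 = -3.3209; [Al³⁺] = 10^(-3.3209) ≈ 0.00048 M.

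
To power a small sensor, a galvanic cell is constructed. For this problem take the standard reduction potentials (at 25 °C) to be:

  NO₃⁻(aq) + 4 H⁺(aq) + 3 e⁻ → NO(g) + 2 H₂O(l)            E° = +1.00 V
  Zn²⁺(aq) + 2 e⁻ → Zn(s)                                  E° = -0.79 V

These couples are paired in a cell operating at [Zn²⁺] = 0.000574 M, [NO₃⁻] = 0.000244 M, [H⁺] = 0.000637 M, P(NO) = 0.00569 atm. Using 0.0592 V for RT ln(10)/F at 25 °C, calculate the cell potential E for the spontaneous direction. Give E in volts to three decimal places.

+1.607 V

NO₃⁻/NO is the cathode (higher E°), Zn²⁺/Zn the anode: E°cell = +1.00 − (-0.79) = +1.79 V, n = 6.
Overall: 2 NO₃⁻(aq) + 8 H⁺(aq) + 3 Zn(s) → 2 NO(g) + 4 H₂O(l) + 3 Zn²⁺(aq)
Q = P(NO)^2·[Zn²⁺]^3 / ([NO₃⁻]^2·[H⁺]^8); log Q = 18.579.
E = E° − (0.0592/n) log Q = +1.79 − (0.0592/6)(18.579) = +1.607 V.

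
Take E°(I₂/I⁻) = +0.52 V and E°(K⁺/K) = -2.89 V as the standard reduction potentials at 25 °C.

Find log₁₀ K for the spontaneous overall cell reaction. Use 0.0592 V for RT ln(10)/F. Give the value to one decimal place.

115.2

Cathode: I₂/I⁻; anode: K⁺/K. E°cell = +3.41 V, n = 2.
log K = nE°cell / 0.0592 = (2)(+3.41) / 0.0592 = 115.2.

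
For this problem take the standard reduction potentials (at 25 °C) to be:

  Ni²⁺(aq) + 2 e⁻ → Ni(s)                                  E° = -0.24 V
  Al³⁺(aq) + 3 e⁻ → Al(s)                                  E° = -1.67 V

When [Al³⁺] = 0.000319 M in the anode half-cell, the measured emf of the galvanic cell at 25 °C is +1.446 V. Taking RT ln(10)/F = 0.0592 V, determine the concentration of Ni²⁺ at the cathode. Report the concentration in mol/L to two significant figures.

0.016 M

Ni²⁺/Ni is the cathode, Al³⁺/Al the anode: E°cell = +1.43 V, n = 6.
Overall reaction: 3 Ni²⁺(aq) + 2 Al(s) → 3 Ni(s) + 2 Al³⁺(aq); Q = [Al³⁺]^2/[Ni²⁺]^3.
From E = E° − (0.0592/n) log Q: log Q = (E° − E)·n/0.0592 = (+1.43 − (+1.446))·6/0.0592 = -1.6216.
So 3·log[Ni²⁺] = 2·log(0.000319) − log Q = -6.9924 − (-1.6216) = -5.3708; log[Ni²⁺] = -5.3708 / 3 = -1.7903; [Ni²⁺] = 10^(-1.7903) ≈ 0.016 M.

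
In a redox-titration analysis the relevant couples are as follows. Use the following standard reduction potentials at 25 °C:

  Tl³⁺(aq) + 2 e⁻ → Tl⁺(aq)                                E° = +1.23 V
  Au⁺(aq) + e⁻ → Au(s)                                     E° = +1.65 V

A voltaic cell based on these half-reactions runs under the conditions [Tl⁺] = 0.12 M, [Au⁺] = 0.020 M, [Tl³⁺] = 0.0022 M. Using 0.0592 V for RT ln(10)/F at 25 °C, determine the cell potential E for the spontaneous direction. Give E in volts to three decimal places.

Au⁺/Au is the cathode (higher E°), Tl³⁺/Tl⁺ the anode: E°cell = +1.65 − (+1.23) = +0.42 V, n = 2.
Overall: 2 Au⁺(aq) + Tl⁺(aq) → 2 Au(s) + Tl³⁺(aq)
Q = [Tl³⁺] / ([Au⁺]^2·[Tl⁺]); log Q = 1.661.
E = E° − (0.0592/n) log Q = +0.42 − (0.0592/2)(1.661) = +0.371 V.

+0.371 V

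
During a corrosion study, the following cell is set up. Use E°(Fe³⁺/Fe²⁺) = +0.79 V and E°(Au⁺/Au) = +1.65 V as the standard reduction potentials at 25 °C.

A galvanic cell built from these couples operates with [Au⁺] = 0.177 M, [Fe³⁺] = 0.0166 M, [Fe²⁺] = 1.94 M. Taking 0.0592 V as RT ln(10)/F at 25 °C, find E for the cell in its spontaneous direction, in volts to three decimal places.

Au⁺/Au is the cathode (higher E°), Fe³⁺/Fe²⁺ the anode: E°cell = +1.65 − (+0.79) = +0.86 V, n = 1.
Overall: Au⁺(aq) + Fe²⁺(aq) → Au(s) + Fe³⁺(aq)
Q = [Fe³⁺] / ([Au⁺]·[Fe²⁺]); log Q = -1.316.
E = E° − (0.0592/n) log Q = +0.86 − (0.0592/1)(-1.316) = +0.938 V.

+0.938 V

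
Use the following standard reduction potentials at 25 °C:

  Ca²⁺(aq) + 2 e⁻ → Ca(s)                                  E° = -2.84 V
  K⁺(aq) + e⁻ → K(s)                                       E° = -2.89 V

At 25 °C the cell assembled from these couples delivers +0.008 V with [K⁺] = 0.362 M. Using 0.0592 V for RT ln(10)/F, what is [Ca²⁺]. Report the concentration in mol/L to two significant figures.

Ca²⁺/Ca is the cathode, K⁺/K the anode: E°cell = +0.05 V, n = 2.
Overall reaction: Ca²⁺(aq) + 2 K(s) → Ca(s) + 2 K⁺(aq); Q = [K⁺]^2/[Ca²⁺]^1.
From E = E° − (0.0592/n) log Q: log Q = (E° − E)·n/0.0592 = (+0.05 − (+0.008))·2/0.0592 = 1.4189.
So 1·log[Ca²⁺] = 2·log(0.362) − log Q = -0.8826 − (1.4189) = -2.3015; [Ca²⁺] = 10^(-2.3015) ≈ 0.0050 M.

0.0050 M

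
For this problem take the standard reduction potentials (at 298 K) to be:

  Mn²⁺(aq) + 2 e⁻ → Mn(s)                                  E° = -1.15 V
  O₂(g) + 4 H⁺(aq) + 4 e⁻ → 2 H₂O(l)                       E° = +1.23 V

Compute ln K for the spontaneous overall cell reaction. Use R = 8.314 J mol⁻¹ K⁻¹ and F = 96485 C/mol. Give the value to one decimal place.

370.7

Cathode: O₂/H₂O; anode: Mn²⁺/Mn. E°cell = (+1.23) − (-1.15) = +2.38 V, with n = 4.
ΔG° = −nFE° = −RT ln K, so ln K = nFE°/(RT) = (4)(96485)(+2.38) / ((8.314)(298)) = 370.741.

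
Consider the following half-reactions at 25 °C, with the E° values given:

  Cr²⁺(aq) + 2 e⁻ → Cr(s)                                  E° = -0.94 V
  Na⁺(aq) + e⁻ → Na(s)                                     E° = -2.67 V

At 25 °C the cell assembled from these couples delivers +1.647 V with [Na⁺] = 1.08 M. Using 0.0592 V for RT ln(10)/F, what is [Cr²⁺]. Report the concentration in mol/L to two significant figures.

Cr²⁺/Cr is the cathode, Na⁺/Na the anode: E°cell = +1.73 V, n = 2.
Overall reaction: Cr²⁺(aq) + 2 Na(s) → Cr(s) + 2 Na⁺(aq); Q = [Na⁺]^2/[Cr²⁺]^1.
From E = E° − (0.0592/n) log Q: log Q = (E° − E)·n/0.0592 = (+1.73 − (+1.647))·2/0.0592 = 2.8041.
So 1·log[Cr²⁺] = 2·log(1.08) − log Q = 0.0668 − (2.8041) = -2.7373; [Cr²⁺] = 10^(-2.7373) ≈ 0.0018 M.

0.0018 M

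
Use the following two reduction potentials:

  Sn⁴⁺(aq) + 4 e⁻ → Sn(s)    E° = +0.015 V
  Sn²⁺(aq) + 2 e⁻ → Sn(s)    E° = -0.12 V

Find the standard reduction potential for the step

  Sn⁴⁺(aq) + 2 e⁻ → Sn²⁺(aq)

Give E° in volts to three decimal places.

Sequential free energies add, so n₃E°₃ = n₁E°₁ + n₂E°₂.
With n₃ = 4, and the known step contributing 2×(-0.12) V, the unknown satisfies 2·E° = 4×(+0.015) − 2×(-0.12) = +0.300.
E° = +0.300 / 2 = +0.150 V.

+0.150 V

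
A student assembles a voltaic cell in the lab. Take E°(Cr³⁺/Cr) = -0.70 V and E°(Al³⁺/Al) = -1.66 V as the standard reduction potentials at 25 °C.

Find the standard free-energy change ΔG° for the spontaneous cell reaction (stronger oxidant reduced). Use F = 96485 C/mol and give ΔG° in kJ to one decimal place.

Cr³⁺/Cr (E° = -0.70 V) is the cathode; Al³⁺/Al (E° = -1.66 V) is the anode, so E°cell = +0.96 V.
Balancing electrons gives n = 3 (lcm of 3 and 3).
ΔG° = −nFE° = −(3)(96485)(+0.96) = -277,877 J = -277.9 kJ.

-277.9 kJ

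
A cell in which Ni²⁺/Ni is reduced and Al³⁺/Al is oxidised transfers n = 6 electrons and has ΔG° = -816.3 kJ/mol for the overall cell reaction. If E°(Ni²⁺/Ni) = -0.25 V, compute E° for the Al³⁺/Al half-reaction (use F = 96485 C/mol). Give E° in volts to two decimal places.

-1.66 V

E°cell = −ΔG°/(nF) = −(-816.3×10³)/((6)(96485)) = +1.410 V.
Since Ni²⁺/Ni is the cathode and Al³⁺/Al the anode, E°cell = E°(Ni²⁺/Ni) − E°(Al³⁺/Al).
So E°(Al³⁺/Al) = E°(Ni²⁺/Ni) − E°cell = (-0.25) − (+1.410) = -1.66 V.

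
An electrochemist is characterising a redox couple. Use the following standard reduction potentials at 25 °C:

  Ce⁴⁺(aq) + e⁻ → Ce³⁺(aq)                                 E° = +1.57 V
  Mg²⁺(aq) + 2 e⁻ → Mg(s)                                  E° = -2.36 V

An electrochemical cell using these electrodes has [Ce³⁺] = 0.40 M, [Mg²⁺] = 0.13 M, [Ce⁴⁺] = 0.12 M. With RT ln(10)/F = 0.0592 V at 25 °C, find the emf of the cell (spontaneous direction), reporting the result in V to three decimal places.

Ce⁴⁺/Ce³⁺ is the cathode (higher E°), Mg²⁺/Mg the anode: E°cell = +1.57 − (-2.36) = +3.93 V, n = 2.
Overall: 2 Ce⁴⁺(aq) + Mg(s) → 2 Ce³⁺(aq) + Mg²⁺(aq)
Q = [Ce³⁺]^2·[Mg²⁺] / ([Ce⁴⁺]^2); log Q = 0.160.
E = E° − (0.0592/n) log Q = +3.93 − (0.0592/2)(0.160) = +3.925 V.

+3.925 V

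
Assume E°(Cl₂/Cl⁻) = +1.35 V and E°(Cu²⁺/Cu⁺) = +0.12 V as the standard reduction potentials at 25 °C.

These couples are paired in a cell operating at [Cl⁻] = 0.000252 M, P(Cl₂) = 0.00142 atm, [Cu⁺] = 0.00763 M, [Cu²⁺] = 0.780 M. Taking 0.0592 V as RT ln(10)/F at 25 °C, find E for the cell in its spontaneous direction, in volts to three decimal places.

Cl₂/Cl⁻ is the cathode (higher E°), Cu²⁺/Cu⁺ the anode: E°cell = +1.35 − (+0.12) = +1.23 V, n = 2.
Overall: Cl₂(g) + 2 Cu⁺(aq) → 2 Cl⁻(aq) + 2 Cu²⁺(aq)
Q = [Cl⁻]^2·[Cu²⁺]^2 / (P(Cl₂)·[Cu⁺]^2); log Q = -0.330.
E = E° − (0.0592/n) log Q = +1.23 − (0.0592/2)(-0.330) = +1.240 V.

+1.240 V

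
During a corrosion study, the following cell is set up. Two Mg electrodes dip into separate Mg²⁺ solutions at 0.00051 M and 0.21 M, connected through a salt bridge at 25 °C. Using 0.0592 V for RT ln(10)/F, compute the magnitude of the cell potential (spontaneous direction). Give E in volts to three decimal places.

+0.077 V

For a concentration cell E°cell = 0. The 0.21 M side is the cathode (reduction is favoured where [Mg²⁺] is higher).
With n = 2, E = −(0.0592/2) log([Mg²⁺]ₐₙ/[Mg²⁺]꜀ₐₜ) = −(0.0592/2) log(0.00051/0.21) = −(0.0592/2)(-2.615) = +0.077 V.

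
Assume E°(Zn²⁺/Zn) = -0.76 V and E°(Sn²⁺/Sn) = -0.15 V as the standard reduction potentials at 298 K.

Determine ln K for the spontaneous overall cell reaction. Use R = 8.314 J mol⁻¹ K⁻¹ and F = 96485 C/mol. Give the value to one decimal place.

Cathode: Sn²⁺/Sn; anode: Zn²⁺/Zn. E°cell = (-0.15) − (-0.76) = +0.61 V, with n = 2.
ΔG° = −nFE° = −RT ln K, so ln K = nFE°/(RT) = (2)(96485)(+0.61) / ((8.314)(298)) = 47.511.

47.5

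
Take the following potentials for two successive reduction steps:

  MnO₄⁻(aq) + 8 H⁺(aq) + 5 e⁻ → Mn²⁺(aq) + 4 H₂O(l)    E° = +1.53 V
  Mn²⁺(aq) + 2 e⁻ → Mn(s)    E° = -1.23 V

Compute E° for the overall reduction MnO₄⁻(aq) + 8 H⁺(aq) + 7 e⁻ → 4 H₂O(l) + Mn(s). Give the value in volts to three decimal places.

Since ΔG° = −nFE° is additive over sequential reductions, n₃E°₃ = n₁E°₁ + n₂E°₂.
E°₃ = (5×+1.53 + 2×-1.23) / 7 = (+5.190) / 7 = +0.741 V.

+0.741 V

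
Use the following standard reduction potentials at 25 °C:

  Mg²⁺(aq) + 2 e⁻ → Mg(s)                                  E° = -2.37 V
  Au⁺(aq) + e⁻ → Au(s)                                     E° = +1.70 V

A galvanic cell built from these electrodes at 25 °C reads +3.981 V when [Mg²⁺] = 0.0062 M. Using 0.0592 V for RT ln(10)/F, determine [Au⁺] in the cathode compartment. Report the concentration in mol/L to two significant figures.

0.0025 M

Au⁺/Au is the cathode, Mg²⁺/Mg the anode: E°cell = +4.07 V, n = 2.
Overall reaction: 2 Au⁺(aq) + Mg(s) → 2 Au(s) + Mg²⁺(aq); Q = [Mg²⁺]^1/[Au⁺]^2.
From E = E° − (0.0592/n) log Q: log Q = (E° − E)·n/0.0592 = (+4.07 − (+3.981))·2/0.0592 = 3.0068.
So 2·log[Au⁺] = 1·log(0.0062) − log Q = -2.2076 − (3.0068) = -5.2144; log[Au⁺] = -5.2144 / 2 = -2.6072; [Au⁺] = 10^(-2.6072) ≈ 0.0025 M.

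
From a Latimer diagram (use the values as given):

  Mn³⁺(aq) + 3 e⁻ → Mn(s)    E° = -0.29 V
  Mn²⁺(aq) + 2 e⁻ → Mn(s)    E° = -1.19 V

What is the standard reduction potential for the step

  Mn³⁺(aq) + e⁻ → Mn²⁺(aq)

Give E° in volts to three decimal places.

+1.510 V

Sequential free energies add, so n₃E°₃ = n₁E°₁ + n₂E°₂.
With n₃ = 3, and the known step contributing 2×(-1.19) V, the unknown satisfies 1·E° = 3×(-0.29) − 2×(-1.19) = +1.510.
E° = +1.510 / 1 = +1.510 V.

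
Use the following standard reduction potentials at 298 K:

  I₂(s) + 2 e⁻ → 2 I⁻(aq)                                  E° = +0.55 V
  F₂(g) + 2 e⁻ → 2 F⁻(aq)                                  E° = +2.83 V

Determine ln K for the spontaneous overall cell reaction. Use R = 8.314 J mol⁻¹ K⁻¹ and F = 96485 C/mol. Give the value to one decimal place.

Cathode: F₂/F⁻; anode: I₂/I⁻. E°cell = (+2.83) − (+0.55) = +2.28 V, with n = 2.
ΔG° = −nFE° = −RT ln K, so ln K = nFE°/(RT) = (2)(96485)(+2.28) / ((8.314)(298)) = 177.582.

177.6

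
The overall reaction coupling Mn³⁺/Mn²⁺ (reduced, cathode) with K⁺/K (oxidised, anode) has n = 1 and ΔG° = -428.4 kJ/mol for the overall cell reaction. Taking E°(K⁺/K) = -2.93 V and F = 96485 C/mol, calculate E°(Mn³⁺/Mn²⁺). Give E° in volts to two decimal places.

+1.51 V

E°cell = −ΔG°/(nF) = −(-428.4×10³)/((1)(96485)) = +4.440 V.
Since Mn³⁺/Mn²⁺ is the cathode and K⁺/K the anode, E°cell = E°(Mn³⁺/Mn²⁺) − E°(K⁺/K).
So E°(Mn³⁺/Mn²⁺) = E°cell + E°(K⁺/K) = +4.440 + (-2.93) = +1.51 V.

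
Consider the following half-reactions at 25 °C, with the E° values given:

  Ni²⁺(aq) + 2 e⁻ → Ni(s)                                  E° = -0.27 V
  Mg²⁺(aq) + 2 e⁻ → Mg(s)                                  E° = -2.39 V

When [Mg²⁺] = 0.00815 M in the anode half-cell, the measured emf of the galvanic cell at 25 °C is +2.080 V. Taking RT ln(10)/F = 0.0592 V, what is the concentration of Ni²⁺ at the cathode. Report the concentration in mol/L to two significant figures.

0.00036 M

Ni²⁺/Ni is the cathode, Mg²⁺/Mg the anode: E°cell = +2.12 V, n = 2.
Overall reaction: Ni²⁺(aq) + Mg(s) → Ni(s) + Mg²⁺(aq); Q = [Mg²⁺]^1/[Ni²⁺]^1.
From E = E° − (0.0592/n) log Q: log Q = (E° − E)·n/0.0592 = (+2.12 − (+2.080))·2/0.0592 = 1.3514.
So 1·log[Ni²⁺] = 1·log(0.00815) − log Q = -2.0888 − (1.3514) = -3.4402; [Ni²⁺] = 10^(-3.4402) ≈ 0.00036 M.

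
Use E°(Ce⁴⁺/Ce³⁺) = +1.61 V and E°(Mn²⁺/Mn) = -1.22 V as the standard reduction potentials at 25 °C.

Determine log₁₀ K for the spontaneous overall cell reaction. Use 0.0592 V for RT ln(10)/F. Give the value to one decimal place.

Cathode: Ce⁴⁺/Ce³⁺; anode: Mn²⁺/Mn. E°cell = +2.83 V, n = 2.
log K = nE°cell / 0.0592 = (2)(+2.83) / 0.0592 = 95.6.

95.6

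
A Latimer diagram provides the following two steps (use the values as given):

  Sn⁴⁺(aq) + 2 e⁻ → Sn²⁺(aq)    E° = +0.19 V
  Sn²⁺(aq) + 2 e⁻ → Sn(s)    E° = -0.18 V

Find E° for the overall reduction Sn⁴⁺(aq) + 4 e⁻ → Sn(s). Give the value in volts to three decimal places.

Since ΔG° = −nFE° is additive over sequential reductions, n₃E°₃ = n₁E°₁ + n₂E°₂.
E°₃ = (2×+0.19 + 2×-0.18) / 4 = (+0.020) / 4 = +0.005 V.

+0.005 V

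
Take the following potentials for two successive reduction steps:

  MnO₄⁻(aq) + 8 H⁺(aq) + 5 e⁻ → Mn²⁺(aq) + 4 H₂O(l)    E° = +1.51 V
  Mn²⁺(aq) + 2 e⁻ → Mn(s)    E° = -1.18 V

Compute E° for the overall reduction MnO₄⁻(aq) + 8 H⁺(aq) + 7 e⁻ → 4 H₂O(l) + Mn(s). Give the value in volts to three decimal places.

+0.741 V

Standard free energies of sequential steps add: ΔG°₃ = ΔG°₁ + ΔG°₂, so n₃E°₃ = n₁E°₁ + n₂E°₂.
E°₃ = (5×+1.51 + 2×-1.18) / 7 = (+5.190) / 7 = +0.741 V.
Simply averaging or adding the two E° values would be wrong; the electron-weighted sum is required.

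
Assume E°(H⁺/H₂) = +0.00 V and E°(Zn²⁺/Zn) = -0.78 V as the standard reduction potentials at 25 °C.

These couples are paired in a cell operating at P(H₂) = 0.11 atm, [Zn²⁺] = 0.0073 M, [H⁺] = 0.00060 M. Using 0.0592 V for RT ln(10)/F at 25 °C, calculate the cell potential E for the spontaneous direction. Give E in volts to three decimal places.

+0.681 V

H⁺/H₂ is the cathode (higher E°), Zn²⁺/Zn the anode: E°cell = +0.00 − (-0.78) = +0.78 V, n = 2.
Overall: 2 H⁺(aq) + Zn(s) → H₂(g) + Zn²⁺(aq)
Q = P(H₂)·[Zn²⁺] / ([H⁺]^2); log Q = 3.348.
E = E° − (0.0592/n) log Q = +0.78 − (0.0592/2)(3.348) = +0.681 V.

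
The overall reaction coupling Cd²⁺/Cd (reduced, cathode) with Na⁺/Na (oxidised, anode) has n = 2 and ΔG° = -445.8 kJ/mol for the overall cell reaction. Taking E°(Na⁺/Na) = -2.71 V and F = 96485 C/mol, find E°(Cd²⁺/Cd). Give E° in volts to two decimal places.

-0.40 V

E°cell = −ΔG°/(nF) = −(-445.8×10³)/((2)(96485)) = +2.310 V.
Since Cd²⁺/Cd is the cathode and Na⁺/Na the anode, E°cell = E°(Cd²⁺/Cd) − E°(Na⁺/Na).
So E°(Cd²⁺/Cd) = E°cell + E°(Na⁺/Na) = +2.310 + (-2.71) = -0.40 V.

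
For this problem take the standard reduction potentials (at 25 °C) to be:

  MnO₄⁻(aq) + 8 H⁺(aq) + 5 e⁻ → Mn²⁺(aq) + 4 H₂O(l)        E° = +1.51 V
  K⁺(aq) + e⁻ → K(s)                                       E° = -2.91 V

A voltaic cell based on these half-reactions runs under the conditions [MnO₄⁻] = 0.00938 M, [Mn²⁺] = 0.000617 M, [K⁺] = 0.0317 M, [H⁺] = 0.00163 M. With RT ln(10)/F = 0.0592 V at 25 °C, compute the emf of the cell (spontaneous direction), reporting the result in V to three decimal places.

MnO₄⁻/Mn²⁺ is the cathode (higher E°), K⁺/K the anode: E°cell = +1.51 − (-2.91) = +4.42 V, n = 5.
Overall: MnO₄⁻(aq) + 8 H⁺(aq) + 5 K(s) → Mn²⁺(aq) + 4 H₂O(l) + 5 K⁺(aq)
Q = [Mn²⁺]·[K⁺]^5 / ([MnO₄⁻]·[H⁺]^8); log Q = 13.626.
E = E° − (0.0592/n) log Q = +4.42 − (0.0592/5)(13.626) = +4.259 V.

+4.259 V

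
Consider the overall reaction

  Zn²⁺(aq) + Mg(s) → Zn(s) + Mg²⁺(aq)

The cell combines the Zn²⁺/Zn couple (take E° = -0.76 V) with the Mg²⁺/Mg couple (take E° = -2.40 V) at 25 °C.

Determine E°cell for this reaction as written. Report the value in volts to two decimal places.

The Zn²⁺/Zn couple has the higher reduction potential, so it is the cathode; Mg²⁺/Mg is oxidised at the anode.
E°cell = E°(cathode) − E°(anode) = (-0.76) − (-2.40) = +1.64 V.
Since E°cell > 0, the reaction is spontaneous under standard conditions.

+1.64 V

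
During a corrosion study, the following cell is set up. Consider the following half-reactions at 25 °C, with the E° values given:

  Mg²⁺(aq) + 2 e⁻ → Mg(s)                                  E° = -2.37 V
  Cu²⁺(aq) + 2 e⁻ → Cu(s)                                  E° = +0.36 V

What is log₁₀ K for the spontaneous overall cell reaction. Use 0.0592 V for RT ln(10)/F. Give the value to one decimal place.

92.2

Cathode: Cu²⁺/Cu; anode: Mg²⁺/Mg. E°cell = +2.73 V, n = 2.
log K = nE°cell / 0.0592 = (2)(+2.73) / 0.0592 = 92.2.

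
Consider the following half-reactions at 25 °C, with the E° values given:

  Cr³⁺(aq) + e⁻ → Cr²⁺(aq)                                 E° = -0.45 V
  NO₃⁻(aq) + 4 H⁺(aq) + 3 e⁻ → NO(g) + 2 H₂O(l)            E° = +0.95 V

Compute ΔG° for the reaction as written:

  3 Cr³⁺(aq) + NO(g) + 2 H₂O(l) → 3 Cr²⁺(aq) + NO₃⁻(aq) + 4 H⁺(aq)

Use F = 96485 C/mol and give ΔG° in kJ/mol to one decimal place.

+405.2 kJ/mol

As written, Cr³⁺/Cr²⁺ is reduced (cathode) and NO₃⁻/NO is oxidised (anode), so E°cell = (-0.45) − (+0.95) = -1.40 V.
Balancing electrons gives n = 3.
ΔG° = −nFE° = −(3)(96485)(-1.40) = 405,237 J = +405.2 kJ/mol.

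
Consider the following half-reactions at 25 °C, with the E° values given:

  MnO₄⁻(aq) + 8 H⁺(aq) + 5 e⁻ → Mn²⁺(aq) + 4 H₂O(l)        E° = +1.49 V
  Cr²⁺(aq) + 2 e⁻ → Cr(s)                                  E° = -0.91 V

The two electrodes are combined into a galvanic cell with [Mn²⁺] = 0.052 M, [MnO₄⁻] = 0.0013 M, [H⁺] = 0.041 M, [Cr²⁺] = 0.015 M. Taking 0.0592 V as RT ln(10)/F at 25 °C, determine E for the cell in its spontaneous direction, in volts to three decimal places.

MnO₄⁻/Mn²⁺ is the cathode (higher E°), Cr²⁺/Cr the anode: E°cell = +1.49 − (-0.91) = +2.40 V, n = 10.
Overall: 2 MnO₄⁻(aq) + 16 H⁺(aq) + 5 Cr(s) → 2 Mn²⁺(aq) + 8 H₂O(l) + 5 Cr²⁺(aq)
Q = [Mn²⁺]^2·[Cr²⁺]^5 / ([MnO₄⁻]^2·[H⁺]^16); log Q = 16.280.
E = E° − (0.0592/n) log Q = +2.40 − (0.0592/10)(16.280) = +2.304 V.

+2.304 V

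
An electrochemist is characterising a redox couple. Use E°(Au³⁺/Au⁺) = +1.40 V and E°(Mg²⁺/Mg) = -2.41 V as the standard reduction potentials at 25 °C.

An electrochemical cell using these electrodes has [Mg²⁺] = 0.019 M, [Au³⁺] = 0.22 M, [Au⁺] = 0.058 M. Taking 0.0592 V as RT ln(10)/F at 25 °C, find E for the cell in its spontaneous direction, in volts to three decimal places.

Au³⁺/Au⁺ is the cathode (higher E°), Mg²⁺/Mg the anode: E°cell = +1.40 − (-2.41) = +3.81 V, n = 2.
Overall: Au³⁺(aq) + Mg(s) → Au⁺(aq) + Mg²⁺(aq)
Q = [Au⁺]·[Mg²⁺] / ([Au³⁺]); log Q = -2.300.
E = E° − (0.0592/n) log Q = +3.81 − (0.0592/2)(-2.300) = +3.878 V.

+3.878 V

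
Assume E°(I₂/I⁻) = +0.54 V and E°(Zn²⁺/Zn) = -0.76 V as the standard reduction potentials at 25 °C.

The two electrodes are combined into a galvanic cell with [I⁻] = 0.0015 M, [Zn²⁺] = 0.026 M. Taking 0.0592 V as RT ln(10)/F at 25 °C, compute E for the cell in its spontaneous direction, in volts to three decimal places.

+1.514 V

I₂/I⁻ is the cathode (higher E°), Zn²⁺/Zn the anode: E°cell = +0.54 − (-0.76) = +1.30 V, n = 2.
Overall: I₂(s) + Zn(s) → 2 I⁻(aq) + Zn²⁺(aq)
Q = [I⁻]^2·[Zn²⁺]; log Q = -7.233.
E = E° − (0.0592/n) log Q = +1.30 − (0.0592/2)(-7.233) = +1.514 V.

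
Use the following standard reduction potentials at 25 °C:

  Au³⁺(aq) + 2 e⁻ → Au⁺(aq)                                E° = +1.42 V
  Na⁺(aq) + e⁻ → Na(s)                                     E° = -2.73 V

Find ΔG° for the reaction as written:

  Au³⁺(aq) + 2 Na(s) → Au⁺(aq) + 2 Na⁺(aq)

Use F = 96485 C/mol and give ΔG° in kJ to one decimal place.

-800.8 kJ

As written, Au³⁺/Au⁺ is reduced (cathode) and Na⁺/Na is oxidised (anode), so E°cell = (+1.42) − (-2.73) = +4.15 V.
Balancing electrons gives n = 2.
ΔG° = −nFE° = −(2)(96485)(+4.15) = -800,826 J = -800.8 kJ.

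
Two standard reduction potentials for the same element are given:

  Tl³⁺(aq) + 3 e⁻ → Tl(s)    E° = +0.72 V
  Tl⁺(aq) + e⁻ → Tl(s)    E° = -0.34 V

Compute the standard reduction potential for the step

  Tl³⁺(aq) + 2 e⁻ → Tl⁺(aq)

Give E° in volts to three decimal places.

+1.250 V

Sequential free energies add, so n₃E°₃ = n₁E°₁ + n₂E°₂.
With n₃ = 3, and the known step contributing 1×(-0.34) V, the unknown satisfies 2·E° = 3×(+0.72) − 1×(-0.34) = +2.500.
E° = +2.500 / 2 = +1.250 V.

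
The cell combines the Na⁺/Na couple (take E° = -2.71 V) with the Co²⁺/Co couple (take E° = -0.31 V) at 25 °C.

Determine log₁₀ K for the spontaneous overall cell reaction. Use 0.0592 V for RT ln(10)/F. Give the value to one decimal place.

Cathode: Co²⁺/Co; anode: Na⁺/Na. E°cell = +2.40 V, n = 2.
log K = nE°cell / 0.0592 = (2)(+2.40) / 0.0592 = 81.1.

81.1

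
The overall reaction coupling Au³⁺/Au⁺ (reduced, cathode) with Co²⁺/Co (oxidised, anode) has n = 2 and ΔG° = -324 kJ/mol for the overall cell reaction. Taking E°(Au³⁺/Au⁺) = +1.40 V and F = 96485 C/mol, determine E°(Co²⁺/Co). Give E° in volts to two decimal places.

-0.28 V

E°cell = −ΔG°/(nF) = −(-324×10³)/((2)(96485)) = +1.679 V.
Since Au³⁺/Au⁺ is the cathode and Co²⁺/Co the anode, E°cell = E°(Au³⁺/Au⁺) − E°(Co²⁺/Co).
So E°(Co²⁺/Co) = E°(Au³⁺/Au⁺) − E°cell = (+1.40) − (+1.679) = -0.28 V.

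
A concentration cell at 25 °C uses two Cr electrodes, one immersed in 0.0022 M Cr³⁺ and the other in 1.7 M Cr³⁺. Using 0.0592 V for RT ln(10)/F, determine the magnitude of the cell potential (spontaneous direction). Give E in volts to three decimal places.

For a concentration cell E°cell = 0. The 1.7 M side is the cathode (reduction is favoured where [Cr³⁺] is higher).
With n = 3, E = −(0.0592/3) log([Cr³⁺]ₐₙ/[Cr³⁺]꜀ₐₜ) = −(0.0592/3) log(0.0022/1.7) = −(0.0592/3)(-2.888) = +0.057 V.

+0.057 V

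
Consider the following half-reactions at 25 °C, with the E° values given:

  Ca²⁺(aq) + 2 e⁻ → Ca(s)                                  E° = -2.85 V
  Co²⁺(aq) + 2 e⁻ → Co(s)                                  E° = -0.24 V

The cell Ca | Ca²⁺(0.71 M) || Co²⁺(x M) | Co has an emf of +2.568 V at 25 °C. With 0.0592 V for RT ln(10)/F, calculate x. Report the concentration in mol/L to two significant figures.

0.027 M

Co²⁺/Co is the cathode, Ca²⁺/Ca the anode: E°cell = +2.61 V, n = 2.
Overall reaction: Co²⁺(aq) + Ca(s) → Co(s) + Ca²⁺(aq); Q = [Ca²⁺]^1/[Co²⁺]^1.
From E = E° − (0.0592/n) log Q: log Q = (E° − E)·n/0.0592 = (+2.61 − (+2.568))·2/0.0592 = 1.4189.
So 1·log[Co²⁺] = 1·log(0.71) − log Q = -0.1487 − (1.4189) = -1.5676; [Co²⁺] = 10^(-1.5676) ≈ 0.027 M.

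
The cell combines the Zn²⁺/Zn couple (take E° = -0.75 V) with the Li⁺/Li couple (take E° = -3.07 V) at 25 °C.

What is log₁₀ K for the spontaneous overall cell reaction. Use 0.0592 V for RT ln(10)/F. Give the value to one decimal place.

Cathode: Zn²⁺/Zn; anode: Li⁺/Li. E°cell = +2.32 V, n = 2.
log K = nE°cell / 0.0592 = (2)(+2.32) / 0.0592 = 78.4.

78.4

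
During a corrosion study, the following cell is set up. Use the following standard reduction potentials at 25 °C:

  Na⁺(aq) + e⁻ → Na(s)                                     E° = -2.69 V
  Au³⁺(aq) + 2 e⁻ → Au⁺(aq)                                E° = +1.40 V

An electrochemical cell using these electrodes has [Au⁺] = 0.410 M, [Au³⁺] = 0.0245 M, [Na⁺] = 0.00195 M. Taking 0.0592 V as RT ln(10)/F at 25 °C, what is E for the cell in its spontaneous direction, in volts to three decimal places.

Au³⁺/Au⁺ is the cathode (higher E°), Na⁺/Na the anode: E°cell = +1.40 − (-2.69) = +4.09 V, n = 2.
Overall: Au³⁺(aq) + 2 Na(s) → Au⁺(aq) + 2 Na⁺(aq)
Q = [Au⁺]·[Na⁺]^2 / ([Au³⁺]); log Q = -4.196.
E = E° − (0.0592/n) log Q = +4.09 − (0.0592/2)(-4.196) = +4.214 V.

+4.214 V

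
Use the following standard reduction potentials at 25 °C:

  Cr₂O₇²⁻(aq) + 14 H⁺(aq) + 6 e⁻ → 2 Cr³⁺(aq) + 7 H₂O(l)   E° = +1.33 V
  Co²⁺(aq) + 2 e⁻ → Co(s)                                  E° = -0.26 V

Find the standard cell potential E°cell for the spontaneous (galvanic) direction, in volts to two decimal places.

+1.59 V

The Cr₂O₇²⁻/Cr³⁺ couple has the higher reduction potential, so it is the cathode; Co²⁺/Co is oxidised at the anode.
E°cell = E°(cathode) − E°(anode) = (+1.33) − (-0.26) = +1.59 V.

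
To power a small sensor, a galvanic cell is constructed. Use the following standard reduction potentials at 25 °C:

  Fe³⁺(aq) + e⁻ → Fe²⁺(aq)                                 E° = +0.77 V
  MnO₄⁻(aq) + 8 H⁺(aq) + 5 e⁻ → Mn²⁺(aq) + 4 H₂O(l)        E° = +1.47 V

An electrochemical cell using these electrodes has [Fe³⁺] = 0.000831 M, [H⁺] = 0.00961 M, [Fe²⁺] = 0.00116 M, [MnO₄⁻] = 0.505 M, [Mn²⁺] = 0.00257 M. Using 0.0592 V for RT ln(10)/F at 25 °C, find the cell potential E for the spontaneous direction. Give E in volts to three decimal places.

MnO₄⁻/Mn²⁺ is the cathode (higher E°), Fe³⁺/Fe²⁺ the anode: E°cell = +1.47 − (+0.77) = +0.70 V, n = 5.
Overall: MnO₄⁻(aq) + 8 H⁺(aq) + 5 Fe²⁺(aq) → Mn²⁺(aq) + 4 H₂O(l) + 5 Fe³⁺(aq)
Q = [Mn²⁺]·[Fe³⁺]^5 / ([MnO₄⁻]·[H⁺]^8·[Fe²⁺]^5); log Q = 13.121.
E = E° − (0.0592/n) log Q = +0.70 − (0.0592/5)(13.121) = +0.545 V.

+0.545 V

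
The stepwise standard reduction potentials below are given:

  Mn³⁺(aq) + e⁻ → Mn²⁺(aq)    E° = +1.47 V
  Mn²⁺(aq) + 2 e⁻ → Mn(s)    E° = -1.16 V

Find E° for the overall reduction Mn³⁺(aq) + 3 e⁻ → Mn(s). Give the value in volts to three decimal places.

Standard free energies of sequential steps add: ΔG°₃ = ΔG°₁ + ΔG°₂, so n₃E°₃ = n₁E°₁ + n₂E°₂.
E°₃ = (1×+1.47 + 2×-1.16) / 3 = (-0.850) / 3 = -0.283 V.

-0.283 V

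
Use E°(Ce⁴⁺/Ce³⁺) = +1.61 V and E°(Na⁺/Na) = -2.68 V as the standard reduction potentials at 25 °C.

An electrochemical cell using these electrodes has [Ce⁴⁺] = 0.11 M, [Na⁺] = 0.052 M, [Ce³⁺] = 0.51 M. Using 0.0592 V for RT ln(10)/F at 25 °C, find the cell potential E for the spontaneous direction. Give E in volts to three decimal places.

+4.327 V

Ce⁴⁺/Ce³⁺ is the cathode (higher E°), Na⁺/Na the anode: E°cell = +1.61 − (-2.68) = +4.29 V, n = 1.
Overall: Ce⁴⁺(aq) + Na(s) → Ce³⁺(aq) + Na⁺(aq)
Q = [Ce³⁺]·[Na⁺] / ([Ce⁴⁺]); log Q = -0.618.
E = E° − (0.0592/n) log Q = +4.29 − (0.0592/1)(-0.618) = +4.327 V.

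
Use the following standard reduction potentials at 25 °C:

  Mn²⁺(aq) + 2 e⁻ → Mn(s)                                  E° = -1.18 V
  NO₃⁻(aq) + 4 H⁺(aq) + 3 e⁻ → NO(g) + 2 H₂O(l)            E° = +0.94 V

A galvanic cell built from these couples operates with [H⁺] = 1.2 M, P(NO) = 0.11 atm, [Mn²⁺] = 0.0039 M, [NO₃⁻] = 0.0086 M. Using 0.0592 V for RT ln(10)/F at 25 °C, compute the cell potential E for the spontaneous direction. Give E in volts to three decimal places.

NO₃⁻/NO is the cathode (higher E°), Mn²⁺/Mn the anode: E°cell = +0.94 − (-1.18) = +2.12 V, n = 6.
Overall: 2 NO₃⁻(aq) + 8 H⁺(aq) + 3 Mn(s) → 2 NO(g) + 4 H₂O(l) + 3 Mn²⁺(aq)
Q = P(NO)^2·[Mn²⁺]^3 / ([NO₃⁻]^2·[H⁺]^8); log Q = -5.646.
E = E° − (0.0592/n) log Q = +2.12 − (0.0592/6)(-5.646) = +2.176 V.

+2.176 V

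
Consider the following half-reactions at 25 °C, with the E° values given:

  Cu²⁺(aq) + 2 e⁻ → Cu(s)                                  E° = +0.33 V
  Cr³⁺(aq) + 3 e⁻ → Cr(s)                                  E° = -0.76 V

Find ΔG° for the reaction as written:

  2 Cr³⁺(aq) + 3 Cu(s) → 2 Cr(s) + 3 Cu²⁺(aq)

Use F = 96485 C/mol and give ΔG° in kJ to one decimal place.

As written, Cr³⁺/Cr is reduced (cathode) and Cu²⁺/Cu is oxidised (anode), so E°cell = (-0.76) − (+0.33) = -1.09 V.
Balancing electrons gives n = 6.
ΔG° = −nFE° = −(6)(96485)(-1.09) = 631,012 J = +631.0 kJ.

+631.0 kJ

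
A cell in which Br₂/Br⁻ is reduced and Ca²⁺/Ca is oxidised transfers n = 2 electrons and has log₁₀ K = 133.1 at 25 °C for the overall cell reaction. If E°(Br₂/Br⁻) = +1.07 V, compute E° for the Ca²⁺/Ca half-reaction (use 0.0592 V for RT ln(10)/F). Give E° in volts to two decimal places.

-2.87 V

E°cell = (0.0592/n)·log K = (0.0592/2)(133.1) = +3.940 V.
Since Br₂/Br⁻ is the cathode and Ca²⁺/Ca the anode, E°cell = E°(Br₂/Br⁻) − E°(Ca²⁺/Ca).
So E°(Ca²⁺/Ca) = E°(Br₂/Br⁻) − E°cell = (+1.07) − (+3.940) = -2.87 V.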